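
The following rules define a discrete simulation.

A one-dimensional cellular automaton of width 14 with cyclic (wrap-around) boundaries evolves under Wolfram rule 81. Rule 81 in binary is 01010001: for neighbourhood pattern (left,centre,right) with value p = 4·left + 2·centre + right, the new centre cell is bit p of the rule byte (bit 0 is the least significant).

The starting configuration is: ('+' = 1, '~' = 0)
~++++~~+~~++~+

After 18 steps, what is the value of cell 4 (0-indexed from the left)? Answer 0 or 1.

[0] ~++++~~+~~++~+
[1] ~~~~++~~+~~+~~
[2] +++~~++~~+~~++
[3] ~~++~~++~~+~~~
[4] +~~++~~++~~+++
[5] ++~~++~~++~~~~
[6] ~++~~++~~++++~
[7] ~~++~~++~~~~++
[8] +~~++~~++++~~+
[9] ++~~++~~~~++~~
[10] ~++~~++++~~++~
[11] ~~++~~~~++~~++
[12] +~~++++~~++~~+
[13] ++~~~~++~~++~~
[14] ~++++~~++~~++~
[15] ~~~~++~~++~~++
[16] +++~~++~~++~~+
[17] ~~++~~++~~++~~
[18] +~~++~~++~~+++

1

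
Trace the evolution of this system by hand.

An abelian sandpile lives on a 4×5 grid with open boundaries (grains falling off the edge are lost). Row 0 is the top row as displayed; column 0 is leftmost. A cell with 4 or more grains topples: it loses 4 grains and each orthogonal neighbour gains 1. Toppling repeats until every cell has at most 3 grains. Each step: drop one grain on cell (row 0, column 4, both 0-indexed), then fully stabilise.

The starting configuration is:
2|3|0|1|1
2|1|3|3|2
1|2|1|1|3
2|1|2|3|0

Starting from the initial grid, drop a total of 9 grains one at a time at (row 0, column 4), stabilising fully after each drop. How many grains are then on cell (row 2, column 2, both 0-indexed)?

2

[0] 2|3|0|1|1
2|1|3|3|2
1|2|1|1|3
2|1|2|3|0
[1] 2|3|0|1|2
2|1|3|3|2
1|2|1|1|3
2|1|2|3|0
[2] 2|3|0|1|3
2|1|3|3|2
1|2|1|1|3
2|1|2|3|0
[3] 2|3|0|2|0
2|1|3|3|3
1|2|1|1|3
2|1|2|3|0
[4] 2|3|0|2|1
2|1|3|3|3
1|2|1|1|3
2|1|2|3|0
[5] 2|3|0|2|2
2|1|3|3|3
1|2|1|1|3
2|1|2|3|0
[6] 2|3|0|2|3
2|1|3|3|3
1|2|1|1|3
2|1|2|3|0
[7] 2|3|2|0|2
2|2|0|2|2
1|2|2|3|0
2|1|2|3|1
[8] 2|3|2|0|3
2|2|0|2|2
1|2|2|3|0
2|1|2|3|1
[9] 2|3|2|1|0
2|2|0|2|3
1|2|2|3|0
2|1|2|3|1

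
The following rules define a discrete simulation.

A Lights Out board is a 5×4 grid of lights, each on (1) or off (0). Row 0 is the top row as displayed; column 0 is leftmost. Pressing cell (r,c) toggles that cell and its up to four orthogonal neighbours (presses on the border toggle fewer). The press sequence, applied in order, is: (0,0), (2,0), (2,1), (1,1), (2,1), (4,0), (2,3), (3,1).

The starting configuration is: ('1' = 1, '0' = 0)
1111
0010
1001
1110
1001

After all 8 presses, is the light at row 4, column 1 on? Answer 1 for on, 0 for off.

0) 1111
0010
1001
1110
1001
1) 0011
1010
1001
1110
1001
2) 0011
0010
0101
0110
1001
3) 0011
0110
1011
0010
1001
4) 0111
1000
1111
0010
1001
5) 0111
1100
0001
0110
1001
6) 0111
1100
0001
1110
0101
7) 0111
1101
0010
1111
0101
8) 0111
1101
0110
0001
0001

0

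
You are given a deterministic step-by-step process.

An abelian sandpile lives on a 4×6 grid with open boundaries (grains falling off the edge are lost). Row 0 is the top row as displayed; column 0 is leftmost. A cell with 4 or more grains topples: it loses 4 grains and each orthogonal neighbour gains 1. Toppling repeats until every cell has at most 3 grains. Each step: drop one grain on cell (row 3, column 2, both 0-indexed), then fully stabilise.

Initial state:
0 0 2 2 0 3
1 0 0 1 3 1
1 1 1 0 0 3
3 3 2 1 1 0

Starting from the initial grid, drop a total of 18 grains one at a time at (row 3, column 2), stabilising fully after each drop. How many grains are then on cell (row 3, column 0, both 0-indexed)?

step 0: 0 0 2 2 0 3
1 0 0 1 3 1
1 1 1 0 0 3
3 3 2 1 1 0
step 1: 0 0 2 2 0 3
1 0 0 1 3 1
1 1 1 0 0 3
3 3 3 1 1 0
step 2: 0 0 2 2 0 3
1 0 0 1 3 1
2 2 2 0 0 3
0 1 1 2 1 0
step 3: 0 0 2 2 0 3
1 0 0 1 3 1
2 2 2 0 0 3
0 1 2 2 1 0
step 4: 0 0 2 2 0 3
1 0 0 1 3 1
2 2 2 0 0 3
0 1 3 2 1 0
step 5: 0 0 2 2 0 3
1 0 0 1 3 1
2 2 3 0 0 3
0 2 0 3 1 0
step 6: 0 0 2 2 0 3
1 0 0 1 3 1
2 2 3 0 0 3
0 2 1 3 1 0
step 7: 0 0 2 2 0 3
1 0 0 1 3 1
2 2 3 0 0 3
0 2 2 3 1 0
step 8: 0 0 2 2 0 3
1 0 0 1 3 1
2 2 3 0 0 3
0 2 3 3 1 0
step 9: 0 0 2 2 0 3
1 0 1 1 3 1
2 3 0 2 0 3
0 3 2 0 2 0
step 10: 0 0 2 2 0 3
1 0 1 1 3 1
2 3 0 2 0 3
0 3 3 0 2 0
step 11: 0 0 2 2 0 3
1 1 1 1 3 1
3 0 2 2 0 3
1 1 1 1 2 0
step 12: 0 0 2 2 0 3
1 1 1 1 3 1
3 0 2 2 0 3
1 1 2 1 2 0
step 13: 0 0 2 2 0 3
1 1 1 1 3 1
3 0 2 2 0 3
1 1 3 1 2 0
step 14: 0 0 2 2 0 3
1 1 1 1 3 1
3 0 3 2 0 3
1 2 0 2 2 0
step 15: 0 0 2 2 0 3
1 1 1 1 3 1
3 0 3 2 0 3
1 2 1 2 2 0
step 16: 0 0 2 2 0 3
1 1 1 1 3 1
3 0 3 2 0 3
1 2 2 2 2 0
step 17: 0 0 2 2 0 3
1 1 1 1 3 1
3 0 3 2 0 3
1 2 3 2 2 0
step 18: 0 0 2 2 0 3
1 1 2 1 3 1
3 1 0 3 0 3
1 3 1 3 2 0

1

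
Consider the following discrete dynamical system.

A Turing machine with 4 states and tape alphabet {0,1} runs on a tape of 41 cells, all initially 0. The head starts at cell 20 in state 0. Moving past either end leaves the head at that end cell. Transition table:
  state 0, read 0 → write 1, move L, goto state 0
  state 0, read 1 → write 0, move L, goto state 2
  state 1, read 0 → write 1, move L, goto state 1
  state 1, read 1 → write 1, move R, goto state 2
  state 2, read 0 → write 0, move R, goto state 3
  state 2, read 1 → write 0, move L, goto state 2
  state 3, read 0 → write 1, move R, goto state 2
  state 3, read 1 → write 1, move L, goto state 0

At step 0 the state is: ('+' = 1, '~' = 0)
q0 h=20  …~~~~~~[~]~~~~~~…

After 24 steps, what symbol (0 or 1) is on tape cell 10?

1

t=0: q0 h=20  …~~~~~~[~]~~~~~~…
t=1: q0 h=19  …~~~~~~[~]+~~~~~…
t=2: q0 h=18  …~~~~~~[~]++~~~~…
t=3: q0 h=17  …~~~~~~[~]+++~~~…
t=4: q0 h=16  …~~~~~~[~]++++~~…
t=5: q0 h=15  …~~~~~~[~]+++++~…
t=6: q0 h=14  …~~~~~~[~]++++++…
t=7: q0 h=13  …~~~~~~[~]++++++…
t=8: q0 h=12  …~~~~~~[~]++++++…
t=9: q0 h=11  …~~~~~~[~]++++++…
t=10: q0 h=10  …~~~~~~[~]++++++…
t=11: q0 h= 9  …~~~~~~[~]++++++…
t=12: q0 h= 8  …~~~~~~[~]++++++…
t=13: q0 h= 7  …~~~~~~[~]++++++…
t=14: q0 h= 6  |~~~~~~[~]++++++…
t=15: q0 h= 5  |~~~~~[~]++++++…
t=16: q0 h= 4  |~~~~[~]++++++…
t=17: q0 h= 3  |~~~[~]++++++…
t=18: q0 h= 2  |~~[~]++++++…
t=19: q0 h= 1  |~[~]++++++…
t=20: q0 h= 0  |[~]++++++…
t=21: q0 h= 0  |[+]++++++…
t=22: q2 h= 0  |[~]++++++…
t=23: q3 h= 1  |~[+]++++++…
t=24: q0 h= 0  |[~]++++++…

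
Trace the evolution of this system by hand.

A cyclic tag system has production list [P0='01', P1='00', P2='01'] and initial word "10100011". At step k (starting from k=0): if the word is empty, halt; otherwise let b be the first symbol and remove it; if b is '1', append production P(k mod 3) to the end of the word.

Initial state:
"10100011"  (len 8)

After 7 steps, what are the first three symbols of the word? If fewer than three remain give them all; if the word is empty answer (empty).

t=0: "10100011"  (len 8)
t=1: "010001101"  (len 9)
t=2: "10001101"  (len 8)
t=3: "000110101"  (len 9)
t=4: "00110101"  (len 8)
t=5: "0110101"  (len 7)
t=6: "110101"  (len 6)
t=7: "1010101"  (len 7)

101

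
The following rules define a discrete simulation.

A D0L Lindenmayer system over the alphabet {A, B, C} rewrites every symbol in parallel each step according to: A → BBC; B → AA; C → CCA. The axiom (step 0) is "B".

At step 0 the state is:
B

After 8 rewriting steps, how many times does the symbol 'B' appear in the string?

740

0) B
1) AA
2) BBCBBC
3) AAAACCAAAAACCA
4) BBCBBCBBCBBCCCACCABBCBBCBBCBBCBBCCCACCABBC
5) AAAACCAAAAACCAAAAACCAAAAACCACCACCABBCCCACCABBCAAAACCAAAAACCAAAAACCAAAAACCAAAAACCACCACCABBCCCACCABBCAAAACCA
6) BBCBBCBBCBBCCCACCABBCBBCBBCBBCBBCCCACCABBCBBCBBCBBCBBCCCAC…CABBCAAAACCACCACCABBCCCACCABBCAAAACCABBCBBCBBCBBCCCACCABBC  (len 310)
7) AAAACCAAAAACCAAAAACCAAAAACCACCACCABBCCCACCABBCAAAACCAAAAAC…CABBCAAAACCAAAAACCAAAAACCAAAAACCACCACCABBCCCACCABBCAAAACCA  (len 814)
8) BBCBBCBBCBBCCCACCABBCBBCBBCBBCBBCCCACCABBCBBCBBCBBCBBCCCAC…CABBCAAAACCACCACCABBCCCACCABBCAAAACCABBCBBCBBCBBCCCACCABBC  (len 2330)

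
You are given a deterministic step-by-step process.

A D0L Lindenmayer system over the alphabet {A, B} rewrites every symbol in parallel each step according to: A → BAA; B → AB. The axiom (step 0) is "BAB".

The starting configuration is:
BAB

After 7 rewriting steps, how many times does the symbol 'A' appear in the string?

1364

step 0: BAB
step 1: ABBAAAB
step 2: BAAABABBAABAABAAAB
step 3: ABBAABAABAAABBAAABABBAABAAABBAABAAABBAABAABAAAB
step 4: BAAABABBAABAAABBAABAAABBAABAABAAABABBAABAABAAABBAAABABBAAB…BAABAAABABBAABAAABBAABAABAAABABBAABAAABBAABAAABBAABAABAAAB  (len 123)
step 5: ABBAABAABAAABBAAABABBAABAAABBAABAABAAABABBAABAAABBAABAABAA…BAABAAABABBAABAAABBAABAABAAABABBAABAAABBAABAAABBAABAABAAAB  (len 322)
step 6: BAAABABBAABAAABBAABAAABBAABAABAAABABBAABAABAAABBAAABABBAAB…BAABAAABABBAABAAABBAABAABAAABABBAABAAABBAABAAABBAABAABAAAB  (len 843)
step 7: ABBAABAABAAABBAAABABBAABAAABBAABAABAAABABBAABAAABBAABAABAA…BAABAAABABBAABAAABBAABAABAAABABBAABAAABBAABAAABBAABAABAAAB  (len 2207)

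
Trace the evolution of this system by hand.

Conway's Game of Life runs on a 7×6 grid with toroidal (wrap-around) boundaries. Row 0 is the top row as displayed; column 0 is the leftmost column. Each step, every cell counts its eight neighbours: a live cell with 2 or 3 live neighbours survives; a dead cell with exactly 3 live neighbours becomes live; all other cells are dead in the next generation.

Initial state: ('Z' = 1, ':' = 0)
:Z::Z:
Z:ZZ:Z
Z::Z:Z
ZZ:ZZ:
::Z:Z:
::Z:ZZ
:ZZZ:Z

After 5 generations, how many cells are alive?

[0] :Z::Z:
Z:ZZ:Z
Z::Z:Z
ZZ:ZZ:
::Z:Z:
::Z:ZZ
:ZZZ:Z
[1] ::::::
::ZZ::
::::::
ZZ::::
Z:Z:::
Z::::Z
:Z:::Z
[2] ::Z:::
::::::
:ZZ:::
ZZ::::
::::::
:::::Z
:::::Z
[3] ::::::
:ZZ:::
ZZZ:::
ZZZ:::
Z:::::
::::::
::::::
[4] ::::::
Z:Z:::
:::Z::
::Z::Z
Z:::::
::::::
::::::
[5] ::::::
::::::
:ZZZ::
::::::
::::::
::::::
::::::

3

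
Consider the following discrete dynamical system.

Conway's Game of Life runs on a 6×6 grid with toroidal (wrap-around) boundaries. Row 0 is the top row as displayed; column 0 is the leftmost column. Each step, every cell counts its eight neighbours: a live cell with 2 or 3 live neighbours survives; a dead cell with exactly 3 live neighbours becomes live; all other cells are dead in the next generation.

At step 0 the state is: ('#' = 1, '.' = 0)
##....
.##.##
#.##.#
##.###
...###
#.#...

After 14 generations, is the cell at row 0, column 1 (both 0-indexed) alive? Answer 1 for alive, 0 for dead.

0

[0] ##....
.##.##
#.##.#
##.###
...###
#.#...
[1] ...#..
....#.
......
.#....
......
#.###.
[2] ..#..#
......
......
......
.###..
..###.
[3] ..#.#.
......
......
..#...
.#..#.
....#.
[4] ...#..
......
......
......
...#..
....##
[5] ....#.
......
......
......
....#.
...##.
[6] ...##.
......
......
......
...##.
...###
[7] ...#.#
......
......
......
...#.#
..#..#
[8] ....#.
......
......
......
....#.
#.##.#
[9] ...###
......
......
......
...###
...#.#
[10] ...#.#
....#.
......
....#.
...#.#
#.#...
[11] ...###
....#.
......
....#.
...###
#.##.#
[12] #.#...
...###
......
...###
#.#...
#.#...
[13] #.#.#.
...###
......
...###
#.#.#.
#.##.#
[14] #.#...
...###
......
...###
#.#...
#.#...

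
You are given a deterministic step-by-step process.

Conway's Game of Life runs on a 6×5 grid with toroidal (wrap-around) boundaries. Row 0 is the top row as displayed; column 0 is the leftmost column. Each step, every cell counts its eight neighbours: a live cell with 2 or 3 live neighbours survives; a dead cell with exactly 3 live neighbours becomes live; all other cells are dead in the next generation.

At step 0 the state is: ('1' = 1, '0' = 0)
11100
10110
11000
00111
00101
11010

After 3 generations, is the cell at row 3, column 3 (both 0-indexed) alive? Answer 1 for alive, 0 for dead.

1

step 0: 11100
10110
11000
00111
00101
11010
step 1: 00000
00010
10000
00101
00000
00010
step 2: 00000
00000
00011
00000
00010
00000
step 3: 00000
00000
00000
00011
00000
00000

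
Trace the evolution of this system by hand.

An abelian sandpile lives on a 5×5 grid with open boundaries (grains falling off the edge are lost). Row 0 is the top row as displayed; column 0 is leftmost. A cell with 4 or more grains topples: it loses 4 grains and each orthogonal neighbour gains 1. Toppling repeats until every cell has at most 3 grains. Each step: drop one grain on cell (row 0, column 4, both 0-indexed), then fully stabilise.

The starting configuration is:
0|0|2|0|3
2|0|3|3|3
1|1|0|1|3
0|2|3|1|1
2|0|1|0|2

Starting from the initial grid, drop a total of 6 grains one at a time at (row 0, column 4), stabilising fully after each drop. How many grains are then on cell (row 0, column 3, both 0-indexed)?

3

k=0  0|0|2|0|3
2|0|3|3|3
1|1|0|1|3
0|2|3|1|1
2|0|1|0|2
k=1  0|0|3|2|1
2|1|0|1|2
1|1|1|3|0
0|2|3|1|2
2|0|1|0|2
k=2  0|0|3|2|2
2|1|0|1|2
1|1|1|3|0
0|2|3|1|2
2|0|1|0|2
k=3  0|0|3|2|3
2|1|0|1|2
1|1|1|3|0
0|2|3|1|2
2|0|1|0|2
k=4  0|0|3|3|0
2|1|0|1|3
1|1|1|3|0
0|2|3|1|2
2|0|1|0|2
k=5  0|0|3|3|1
2|1|0|1|3
1|1|1|3|0
0|2|3|1|2
2|0|1|0|2
k=6  0|0|3|3|2
2|1|0|1|3
1|1|1|3|0
0|2|3|1|2
2|0|1|0|2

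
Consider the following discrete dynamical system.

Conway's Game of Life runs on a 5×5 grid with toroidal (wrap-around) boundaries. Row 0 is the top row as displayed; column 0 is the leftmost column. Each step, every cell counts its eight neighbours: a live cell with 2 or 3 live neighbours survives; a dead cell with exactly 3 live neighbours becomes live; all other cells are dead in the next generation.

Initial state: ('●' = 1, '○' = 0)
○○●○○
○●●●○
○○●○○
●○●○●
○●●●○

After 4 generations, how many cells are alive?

0) ○○●○○
○●●●○
○○●○○
●○●○●
○●●●○
1) ○○○○○
○●○●○
●○○○●
●○○○●
●○○○●
2) ●○○○●
●○○○●
○●○●○
○●○●○
●○○○●
3) ○●○●○
○●○●○
○●○●○
○●○●○
○●○●○
4) ●●○●●
●●○●●
●●○●●
●●○●●
●●○●●

20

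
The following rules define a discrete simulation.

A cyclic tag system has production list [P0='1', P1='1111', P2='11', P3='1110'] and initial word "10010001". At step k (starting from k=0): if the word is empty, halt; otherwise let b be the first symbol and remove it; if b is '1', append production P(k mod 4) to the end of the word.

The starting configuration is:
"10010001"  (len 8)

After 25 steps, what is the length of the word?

35

step 0: "10010001"  (len 8)
step 1: "00100011"  (len 8)
step 2: "0100011"  (len 7)
step 3: "100011"  (len 6)
step 4: "000111110"  (len 9)
step 5: "00111110"  (len 8)
step 6: "0111110"  (len 7)
step 7: "111110"  (len 6)
step 8: "111101110"  (len 9)
step 9: "111011101"  (len 9)
step 10: "110111011111"  (len 12)
step 11: "1011101111111"  (len 13)
step 12: "0111011111111110"  (len 16)
step 13: "111011111111110"  (len 15)
step 14: "110111111111101111"  (len 18)
step 15: "1011111111110111111"  (len 19)
step 16: "0111111111101111111110"  (len 22)
step 17: "111111111101111111110"  (len 21)
step 18: "111111111011111111101111"  (len 24)
step 19: "1111111101111111110111111"  (len 25)
step 20: "1111111011111111101111111110"  (len 28)
step 21: "1111110111111111011111111101"  (len 28)
step 22: "1111101111111110111111111011111"  (len 31)
step 23: "11110111111111011111111101111111"  (len 32)
step 24: "11101111111110111111111011111111110"  (len 35)
step 25: "11011111111101111111110111111111101"  (len 35)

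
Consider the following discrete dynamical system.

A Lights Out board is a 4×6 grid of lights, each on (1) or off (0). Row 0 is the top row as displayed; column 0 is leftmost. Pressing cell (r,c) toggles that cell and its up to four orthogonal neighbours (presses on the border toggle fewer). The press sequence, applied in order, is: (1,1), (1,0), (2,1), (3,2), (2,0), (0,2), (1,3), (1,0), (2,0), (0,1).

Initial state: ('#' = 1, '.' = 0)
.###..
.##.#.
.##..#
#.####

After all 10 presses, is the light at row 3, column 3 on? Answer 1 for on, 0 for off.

gen 0: .###..
.##.#.
.##..#
#.####
gen 1: ..##..
#...#.
..#..#
#.####
gen 2: #.##..
.#..#.
#.#..#
#.####
gen 3: #.##..
....#.
.#...#
######
gen 4: #.##..
....#.
.##..#
#...##
gen 5: #.##..
#...#.
#.#..#
....##
gen 6: ##....
#.#.#.
#.#..#
....##
gen 7: ##.#..
#..#..
#.##.#
....##
gen 8: .#.#..
.#.#..
..##.#
....##
gen 9: .#.#..
##.#..
####.#
#...##
gen 10: #.##..
#..#..
####.#
#...##

0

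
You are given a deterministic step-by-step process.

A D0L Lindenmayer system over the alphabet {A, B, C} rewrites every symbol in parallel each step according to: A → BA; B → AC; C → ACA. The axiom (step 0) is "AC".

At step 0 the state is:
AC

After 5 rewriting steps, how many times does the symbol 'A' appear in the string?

[0] AC
[1] BAACA
[2] ACBABAACABA
[3] BAACAACBAACBABAACABAACBA
[4] ACBABAACABABAACAACBABAACAACBAACBABAACABAACBABAACAACBA
[5] BAACAACBAACBABAACABAACBAACBABAACABABAACAACBAACBABAACABABAACAACBABAACAACBAACBABAACABAACBABAACAACBAACBABAACABABAACAACBA

64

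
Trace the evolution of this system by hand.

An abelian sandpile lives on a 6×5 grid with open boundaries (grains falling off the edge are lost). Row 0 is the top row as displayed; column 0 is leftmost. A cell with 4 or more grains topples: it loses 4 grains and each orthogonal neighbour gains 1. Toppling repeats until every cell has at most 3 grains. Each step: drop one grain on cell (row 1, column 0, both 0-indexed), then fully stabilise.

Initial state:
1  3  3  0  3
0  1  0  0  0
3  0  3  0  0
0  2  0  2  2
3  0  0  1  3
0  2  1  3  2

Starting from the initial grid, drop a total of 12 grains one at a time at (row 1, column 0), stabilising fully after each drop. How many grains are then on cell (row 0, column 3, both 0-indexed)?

1

0) 1  3  3  0  3
0  1  0  0  0
3  0  3  0  0
0  2  0  2  2
3  0  0  1  3
0  2  1  3  2
1) 1  3  3  0  3
1  1  0  0  0
3  0  3  0  0
0  2  0  2  2
3  0  0  1  3
0  2  1  3  2
2) 1  3  3  0  3
2  1  0  0  0
3  0  3  0  0
0  2  0  2  2
3  0  0  1  3
0  2  1  3  2
3) 1  3  3  0  3
3  1  0  0  0
3  0  3  0  0
0  2  0  2  2
3  0  0  1  3
0  2  1  3  2
4) 2  3  3  0  3
1  2  0  0  0
0  1  3  0  0
1  2  0  2  2
3  0  0  1  3
0  2  1  3  2
5) 2  3  3  0  3
2  2  0  0  0
0  1  3  0  0
1  2  0  2  2
3  0  0  1  3
0  2  1  3  2
6) 2  3  3  0  3
3  2  0  0  0
0  1  3  0  0
1  2  0  2  2
3  0  0  1  3
0  2  1  3  2
7) 3  3  3  0  3
0  3  0  0  0
1  1  3  0  0
1  2  0  2  2
3  0  0  1  3
0  2  1  3  2
8) 3  3  3  0  3
1  3  0  0  0
1  1  3  0  0
1  2  0  2  2
3  0  0  1  3
0  2  1  3  2
9) 3  3  3  0  3
2  3  0  0  0
1  1  3  0  0
1  2  0  2  2
3  0  0  1  3
0  2  1  3  2
10) 3  3  3  0  3
3  3  0  0  0
1  1  3  0  0
1  2  0  2  2
3  0  0  1  3
0  2  1  3  2
11) 1  2  0  1  3
2  1  2  0  0
2  2  3  0  0
1  2  0  2  2
3  0  0  1  3
0  2  1  3  2
12) 1  2  0  1  3
3  1  2  0  0
2  2  3  0  0
1  2  0  2  2
3  0  0  1  3
0  2  1  3  2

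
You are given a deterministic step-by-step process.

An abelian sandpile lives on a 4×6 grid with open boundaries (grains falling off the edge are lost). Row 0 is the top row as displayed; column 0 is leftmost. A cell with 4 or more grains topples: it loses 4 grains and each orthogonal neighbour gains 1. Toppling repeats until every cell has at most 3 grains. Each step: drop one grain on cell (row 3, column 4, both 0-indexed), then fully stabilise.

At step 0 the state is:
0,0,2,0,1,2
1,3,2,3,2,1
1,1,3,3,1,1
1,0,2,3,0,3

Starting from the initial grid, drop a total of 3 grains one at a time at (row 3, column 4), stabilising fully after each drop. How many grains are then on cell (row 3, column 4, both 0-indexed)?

3

k=0  0,0,2,0,1,2
1,3,2,3,2,1
1,1,3,3,1,1
1,0,2,3,0,3
k=1  0,0,2,0,1,2
1,3,2,3,2,1
1,1,3,3,1,1
1,0,2,3,1,3
k=2  0,0,2,0,1,2
1,3,2,3,2,1
1,1,3,3,1,1
1,0,2,3,2,3
k=3  0,0,2,0,1,2
1,3,2,3,2,1
1,1,3,3,1,1
1,0,2,3,3,3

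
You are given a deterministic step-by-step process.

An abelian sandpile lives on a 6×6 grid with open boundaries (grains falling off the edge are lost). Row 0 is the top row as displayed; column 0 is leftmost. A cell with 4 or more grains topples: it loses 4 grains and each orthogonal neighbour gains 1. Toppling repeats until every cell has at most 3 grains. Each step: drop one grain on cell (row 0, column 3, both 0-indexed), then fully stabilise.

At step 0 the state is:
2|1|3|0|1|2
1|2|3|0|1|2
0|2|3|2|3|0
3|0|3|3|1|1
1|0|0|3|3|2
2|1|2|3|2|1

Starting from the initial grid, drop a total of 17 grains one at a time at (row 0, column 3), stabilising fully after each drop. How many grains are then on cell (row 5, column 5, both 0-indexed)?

2

0) 2|1|3|0|1|2
1|2|3|0|1|2
0|2|3|2|3|0
3|0|3|3|1|1
1|0|0|3|3|2
2|1|2|3|2|1
1) 2|1|3|1|1|2
1|2|3|0|1|2
0|2|3|2|3|0
3|0|3|3|1|1
1|0|0|3|3|2
2|1|2|3|2|1
2) 2|1|3|2|1|2
1|2|3|0|1|2
0|2|3|2|3|0
3|0|3|3|1|1
1|0|0|3|3|2
2|1|2|3|2|1
3) 2|1|3|3|1|2
1|2|3|0|1|2
0|2|3|2|3|0
3|0|3|3|1|1
1|0|0|3|3|2
2|1|2|3|2|1
4) 2|2|1|1|2|2
1|3|1|3|2|2
0|3|2|1|1|1
3|1|1|3|0|2
1|0|2|2|2|3
2|1|3|1|0|2
5) 2|2|1|2|2|2
1|3|1|3|2|2
0|3|2|1|1|1
3|1|1|3|0|2
1|0|2|2|2|3
2|1|3|1|0|2
6) 2|2|1|3|2|2
1|3|1|3|2|2
0|3|2|1|1|1
3|1|1|3|0|2
1|0|2|2|2|3
2|1|3|1|0|2
7) 2|2|2|1|3|2
1|3|2|0|3|2
0|3|2|2|1|1
3|1|1|3|0|2
1|0|2|2|2|3
2|1|3|1|0|2
8) 2|2|2|2|3|2
1|3|2|0|3|2
0|3|2|2|1|1
3|1|1|3|0|2
1|0|2|2|2|3
2|1|3|1|0|2
9) 2|2|2|3|3|2
1|3|2|0|3|2
0|3|2|2|1|1
3|1|1|3|0|2
1|0|2|2|2|3
2|1|3|1|0|2
10) 2|2|3|1|1|3
1|3|2|2|0|3
0|3|2|2|2|1
3|1|1|3|0|2
1|0|2|2|2|3
2|1|3|1|0|2
11) 2|2|3|2|1|3
1|3|2|2|0|3
0|3|2|2|2|1
3|1|1|3|0|2
1|0|2|2|2|3
2|1|3|1|0|2
12) 2|2|3|3|1|3
1|3|2|2|0|3
0|3|2|2|2|1
3|1|1|3|0|2
1|0|2|2|2|3
2|1|3|1|0|2
13) 2|3|0|1|2|3
1|3|3|3|0|3
0|3|2|2|2|1
3|1|1|3|0|2
1|0|2|2|2|3
2|1|3|1|0|2
14) 2|3|0|2|2|3
1|3|3|3|0|3
0|3|2|2|2|1
3|1|1|3|0|2
1|0|2|2|2|3
2|1|3|1|0|2
15) 2|3|0|3|2|3
1|3|3|3|0|3
0|3|2|2|2|1
3|1|1|3|0|2
1|0|2|2|2|3
2|1|3|1|0|2
16) 3|0|3|1|3|3
2|2|2|2|1|3
1|1|1|1|3|1
3|2|3|0|1|2
1|0|2|3|2|3
2|1|3|1|0|2
17) 3|0|3|2|3|3
2|2|2|2|1|3
1|1|1|1|3|1
3|2|3|0|1|2
1|0|2|3|2|3
2|1|3|1|0|2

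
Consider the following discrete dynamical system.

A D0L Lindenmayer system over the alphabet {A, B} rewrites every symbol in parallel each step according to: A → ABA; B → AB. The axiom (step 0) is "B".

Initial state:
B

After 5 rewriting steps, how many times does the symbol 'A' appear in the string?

55

k=0  B
k=1  AB
k=2  ABAAB
k=3  ABAABABAABAAB
k=4  ABAABABAABAABABAABABAABAABABAABAAB
k=5  ABAABABAABAABABAABABAABAABABAABAABABAABABAABAABABAABABAABAABABAABAABABAABABAABAABABAABAAB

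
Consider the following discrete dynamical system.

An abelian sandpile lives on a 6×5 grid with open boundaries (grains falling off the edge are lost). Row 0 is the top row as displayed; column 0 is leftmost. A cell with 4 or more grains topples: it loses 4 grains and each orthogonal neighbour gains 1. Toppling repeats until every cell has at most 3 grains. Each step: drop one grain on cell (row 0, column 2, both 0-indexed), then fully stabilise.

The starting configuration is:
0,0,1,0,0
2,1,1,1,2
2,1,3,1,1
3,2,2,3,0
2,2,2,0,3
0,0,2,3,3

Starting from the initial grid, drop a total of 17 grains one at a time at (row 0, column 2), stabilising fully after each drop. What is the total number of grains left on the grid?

53

gen 0: 0,0,1,0,0
2,1,1,1,2
2,1,3,1,1
3,2,2,3,0
2,2,2,0,3
0,0,2,3,3
gen 1: 0,0,2,0,0
2,1,1,1,2
2,1,3,1,1
3,2,2,3,0
2,2,2,0,3
0,0,2,3,3
gen 2: 0,0,3,0,0
2,1,1,1,2
2,1,3,1,1
3,2,2,3,0
2,2,2,0,3
0,0,2,3,3
gen 3: 0,1,0,1,0
2,1,2,1,2
2,1,3,1,1
3,2,2,3,0
2,2,2,0,3
0,0,2,3,3
gen 4: 0,1,1,1,0
2,1,2,1,2
2,1,3,1,1
3,2,2,3,0
2,2,2,0,3
0,0,2,3,3
gen 5: 0,1,2,1,0
2,1,2,1,2
2,1,3,1,1
3,2,2,3,0
2,2,2,0,3
0,0,2,3,3
gen 6: 0,1,3,1,0
2,1,2,1,2
2,1,3,1,1
3,2,2,3,0
2,2,2,0,3
0,0,2,3,3
gen 7: 0,2,0,2,0
2,1,3,1,2
2,1,3,1,1
3,2,2,3,0
2,2,2,0,3
0,0,2,3,3
gen 8: 0,2,1,2,0
2,1,3,1,2
2,1,3,1,1
3,2,2,3,0
2,2,2,0,3
0,0,2,3,3
gen 9: 0,2,2,2,0
2,1,3,1,2
2,1,3,1,1
3,2,2,3,0
2,2,2,0,3
0,0,2,3,3
gen 10: 0,2,3,2,0
2,1,3,1,2
2,1,3,1,1
3,2,2,3,0
2,2,2,0,3
0,0,2,3,3
gen 11: 0,3,1,3,0
2,2,1,2,2
2,2,0,2,1
3,2,3,3,0
2,2,2,0,3
0,0,2,3,3
gen 12: 0,3,2,3,0
2,2,1,2,2
2,2,0,2,1
3,2,3,3,0
2,2,2,0,3
0,0,2,3,3
gen 13: 0,3,3,3,0
2,2,1,2,2
2,2,0,2,1
3,2,3,3,0
2,2,2,0,3
0,0,2,3,3
gen 14: 1,0,2,0,1
2,3,2,3,2
2,2,0,2,1
3,2,3,3,0
2,2,2,0,3
0,0,2,3,3
gen 15: 1,0,3,0,1
2,3,2,3,2
2,2,0,2,1
3,2,3,3,0
2,2,2,0,3
0,0,2,3,3
gen 16: 1,1,0,1,1
2,3,3,3,2
2,2,0,2,1
3,2,3,3,0
2,2,2,0,3
0,0,2,3,3
gen 17: 1,1,1,1,1
2,3,3,3,2
2,2,0,2,1
3,2,3,3,0
2,2,2,0,3
0,0,2,3,3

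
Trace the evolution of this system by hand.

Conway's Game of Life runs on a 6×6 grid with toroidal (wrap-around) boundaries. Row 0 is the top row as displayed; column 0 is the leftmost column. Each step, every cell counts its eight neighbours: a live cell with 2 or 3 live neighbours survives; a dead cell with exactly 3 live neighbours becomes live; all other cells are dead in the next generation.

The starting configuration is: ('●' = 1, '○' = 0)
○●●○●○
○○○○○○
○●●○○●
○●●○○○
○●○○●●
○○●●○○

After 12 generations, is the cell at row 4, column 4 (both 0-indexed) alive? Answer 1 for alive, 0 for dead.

0

[0] ○●●○●○
○○○○○○
○●●○○●
○●●○○○
○●○○●●
○○●●○○
[1] ○●●○○○
●○○●○○
●●●○○○
○○○●●●
●●○○●○
●○○○○●
[2] ○●●○○●
●○○●○○
●●●○○○
○○○●●○
○●○●○○
○○●○○●
[3] ○●●●●●
○○○●○●
●●●○●●
●○○●●○
○○○●○○
○○○●●○
[4] ●○○○○●
○○○○○○
○●●○○○
●○○○○○
○○●○○●
○○○○○●
[5] ●○○○○●
●●○○○○
○●○○○○
●○●○○○
●○○○○●
○○○○●●
[6] ○●○○●○
○●○○○●
○○●○○○
●○○○○●
●●○○●○
○○○○●○
[7] ●○○○●●
●●●○○○
○●○○○●
●○○○○●
●●○○●○
●●○●●○
[8] ○○○○●○
○○●○●○
○○●○○●
○○○○●○
○○●●●○
○○●●○○
[9] ○○●○●○
○○○○●●
○○○○●●
○○●○●●
○○●○●○
○○●○○○
[10] ○○○○●●
○○○○○○
●○○○○○
○○○○○○
○●●○●●
○●●○○○
[11] ○○○○○○
○○○○○●
○○○○○○
●●○○○●
●●●●○○
○●●○○○
[12] ○○○○○○
○○○○○○
○○○○○●
○○○○○●
○○○●○●
●○○●○○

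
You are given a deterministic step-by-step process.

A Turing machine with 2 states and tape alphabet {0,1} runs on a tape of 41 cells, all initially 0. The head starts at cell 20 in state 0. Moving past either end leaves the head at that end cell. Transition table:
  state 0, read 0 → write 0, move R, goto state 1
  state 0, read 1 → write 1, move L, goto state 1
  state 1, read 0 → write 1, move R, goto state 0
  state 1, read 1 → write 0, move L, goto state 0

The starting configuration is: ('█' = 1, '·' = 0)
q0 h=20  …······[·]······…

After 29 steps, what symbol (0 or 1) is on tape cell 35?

t=0: q0 h=20  …······[·]······…
t=1: q1 h=21  …······[·]······…
t=2: q0 h=22  …·····█[·]······…
t=3: q1 h=23  …····█·[·]······…
t=4: q0 h=24  …···█·█[·]······…
t=5: q1 h=25  …··█·█·[·]······…
t=6: q0 h=26  …·█·█·█[·]······…
t=7: q1 h=27  …█·█·█·[·]······…
t=8: q0 h=28  …·█·█·█[·]······…
t=9: q1 h=29  …█·█·█·[·]······…
t=10: q0 h=30  …·█·█·█[·]······…
t=11: q1 h=31  …█·█·█·[·]······…
t=12: q0 h=32  …·█·█·█[·]······…
t=13: q1 h=33  …█·█·█·[·]······…
t=14: q0 h=34  …·█·█·█[·]······|
t=15: q1 h=35  …█·█·█·[·]·····|
t=16: q0 h=36  …·█·█·█[·]····|
t=17: q1 h=37  …█·█·█·[·]···|
t=18: q0 h=38  …·█·█·█[·]··|
t=19: q1 h=39  …█·█·█·[·]·|
t=20: q0 h=40  …·█·█·█[·]|
t=21: q1 h=40  …·█·█·█[·]|
t=22: q0 h=40  …·█·█·█[█]|
t=23: q1 h=39  …█·█·█·[█]█|
t=24: q0 h=38  …·█·█·█[·]·█|
t=25: q1 h=39  …█·█·█·[·]█|
t=26: q0 h=40  …·█·█·█[█]|
t=27: q1 h=39  …█·█·█·[█]█|
t=28: q0 h=38  …·█·█·█[·]·█|
t=29: q1 h=39  …█·█·█·[·]█|

1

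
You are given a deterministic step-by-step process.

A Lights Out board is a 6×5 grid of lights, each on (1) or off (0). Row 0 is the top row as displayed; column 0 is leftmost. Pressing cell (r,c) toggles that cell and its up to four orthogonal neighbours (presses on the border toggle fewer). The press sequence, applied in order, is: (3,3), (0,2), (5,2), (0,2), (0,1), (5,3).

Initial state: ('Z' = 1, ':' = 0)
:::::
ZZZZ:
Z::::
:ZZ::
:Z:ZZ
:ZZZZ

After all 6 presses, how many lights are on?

gen 0: :::::
ZZZZ:
Z::::
:ZZ::
:Z:ZZ
:ZZZZ
gen 1: :::::
ZZZZ:
Z::Z:
:Z:ZZ
:Z::Z
:ZZZZ
gen 2: :ZZZ:
ZZ:Z:
Z::Z:
:Z:ZZ
:Z::Z
:ZZZZ
gen 3: :ZZZ:
ZZ:Z:
Z::Z:
:Z:ZZ
:ZZ:Z
::::Z
gen 4: :::::
ZZZZ:
Z::Z:
:Z:ZZ
:ZZ:Z
::::Z
gen 5: ZZZ::
Z:ZZ:
Z::Z:
:Z:ZZ
:ZZ:Z
::::Z
gen 6: ZZZ::
Z:ZZ:
Z::Z:
:Z:ZZ
:ZZZZ
::ZZ:

17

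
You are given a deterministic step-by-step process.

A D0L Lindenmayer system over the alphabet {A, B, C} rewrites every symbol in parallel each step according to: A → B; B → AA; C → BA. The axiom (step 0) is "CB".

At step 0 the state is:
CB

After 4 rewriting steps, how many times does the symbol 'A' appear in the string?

0) CB
1) BAAA
2) AABBB
3) BBAAAAAA
4) AAAABBBBBB

4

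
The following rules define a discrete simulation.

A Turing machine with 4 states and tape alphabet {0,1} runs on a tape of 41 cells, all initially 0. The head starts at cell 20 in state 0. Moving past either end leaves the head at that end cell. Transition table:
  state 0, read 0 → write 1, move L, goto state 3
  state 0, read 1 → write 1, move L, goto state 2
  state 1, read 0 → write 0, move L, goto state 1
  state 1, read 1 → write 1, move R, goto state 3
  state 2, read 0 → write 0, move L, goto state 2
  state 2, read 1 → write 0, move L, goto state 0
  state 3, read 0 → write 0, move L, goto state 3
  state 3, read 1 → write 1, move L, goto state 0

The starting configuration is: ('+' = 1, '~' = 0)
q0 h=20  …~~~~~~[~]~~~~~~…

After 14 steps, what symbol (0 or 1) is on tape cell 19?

gen 0: q0 h=20  …~~~~~~[~]~~~~~~…
gen 1: q3 h=19  …~~~~~~[~]+~~~~~…
gen 2: q3 h=18  …~~~~~~[~]~+~~~~…
gen 3: q3 h=17  …~~~~~~[~]~~+~~~…
gen 4: q3 h=16  …~~~~~~[~]~~~+~~…
gen 5: q3 h=15  …~~~~~~[~]~~~~+~…
gen 6: q3 h=14  …~~~~~~[~]~~~~~+…
gen 7: q3 h=13  …~~~~~~[~]~~~~~~…
gen 8: q3 h=12  …~~~~~~[~]~~~~~~…
gen 9: q3 h=11  …~~~~~~[~]~~~~~~…
gen 10: q3 h=10  …~~~~~~[~]~~~~~~…
gen 11: q3 h= 9  …~~~~~~[~]~~~~~~…
gen 12: q3 h= 8  …~~~~~~[~]~~~~~~…
gen 13: q3 h= 7  …~~~~~~[~]~~~~~~…
gen 14: q3 h= 6  |~~~~~~[~]~~~~~~…

0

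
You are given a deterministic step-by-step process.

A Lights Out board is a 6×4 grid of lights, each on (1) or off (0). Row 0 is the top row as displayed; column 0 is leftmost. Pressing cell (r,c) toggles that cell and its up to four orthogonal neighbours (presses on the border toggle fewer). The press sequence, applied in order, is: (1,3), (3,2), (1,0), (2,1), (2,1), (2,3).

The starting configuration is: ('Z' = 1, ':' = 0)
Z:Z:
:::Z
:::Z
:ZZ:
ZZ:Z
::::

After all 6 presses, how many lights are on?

t=0: Z:Z:
:::Z
:::Z
:ZZ:
ZZ:Z
::::
t=1: Z:ZZ
::Z:
::::
:ZZ:
ZZ:Z
::::
t=2: Z:ZZ
::Z:
::Z:
:::Z
ZZZZ
::::
t=3: ::ZZ
ZZZ:
Z:Z:
:::Z
ZZZZ
::::
t=4: ::ZZ
Z:Z:
:Z::
:Z:Z
ZZZZ
::::
t=5: ::ZZ
ZZZ:
Z:Z:
:::Z
ZZZZ
::::
t=6: ::ZZ
ZZZZ
Z::Z
::::
ZZZZ
::::

12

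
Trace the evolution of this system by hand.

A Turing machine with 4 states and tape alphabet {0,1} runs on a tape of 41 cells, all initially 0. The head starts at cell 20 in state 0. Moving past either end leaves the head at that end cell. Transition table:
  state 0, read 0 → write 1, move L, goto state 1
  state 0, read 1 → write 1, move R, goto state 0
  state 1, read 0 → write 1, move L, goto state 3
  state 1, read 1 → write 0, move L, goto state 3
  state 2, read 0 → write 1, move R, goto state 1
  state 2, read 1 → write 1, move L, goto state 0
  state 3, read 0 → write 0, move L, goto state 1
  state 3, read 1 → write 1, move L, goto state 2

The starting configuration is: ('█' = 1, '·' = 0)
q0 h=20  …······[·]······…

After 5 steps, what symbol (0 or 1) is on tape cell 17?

gen 0: q0 h=20  …······[·]······…
gen 1: q1 h=19  …······[·]█·····…
gen 2: q3 h=18  …······[·]██····…
gen 3: q1 h=17  …······[·]·██···…
gen 4: q3 h=16  …······[·]█·██··…
gen 5: q1 h=15  …······[·]·█·██·…

1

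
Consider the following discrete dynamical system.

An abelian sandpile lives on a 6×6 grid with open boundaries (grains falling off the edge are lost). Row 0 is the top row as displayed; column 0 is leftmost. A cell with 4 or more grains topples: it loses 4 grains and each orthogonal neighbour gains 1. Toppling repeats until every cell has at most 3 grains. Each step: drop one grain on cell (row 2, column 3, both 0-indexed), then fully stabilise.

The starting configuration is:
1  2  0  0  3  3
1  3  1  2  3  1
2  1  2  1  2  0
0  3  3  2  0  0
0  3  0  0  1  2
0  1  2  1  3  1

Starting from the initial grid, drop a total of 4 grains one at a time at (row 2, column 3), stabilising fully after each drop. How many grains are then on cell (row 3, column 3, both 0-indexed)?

3

step 0: 1  2  0  0  3  3
1  3  1  2  3  1
2  1  2  1  2  0
0  3  3  2  0  0
0  3  0  0  1  2
0  1  2  1  3  1
step 1: 1  2  0  0  3  3
1  3  1  2  3  1
2  1  2  2  2  0
0  3  3  2  0  0
0  3  0  0  1  2
0  1  2  1  3  1
step 2: 1  2  0  0  3  3
1  3  1  2  3  1
2  1  2  3  2  0
0  3  3  2  0  0
0  3  0  0  1  2
0  1  2  1  3  1
step 3: 1  2  0  0  3  3
1  3  1  3  3  1
2  1  3  0  3  0
0  3  3  3  0  0
0  3  0  0  1  2
0  1  2  1  3  1
step 4: 1  2  0  0  3  3
1  3  1  3  3  1
2  1  3  1  3  0
0  3  3  3  0  0
0  3  0  0  1  2
0  1  2  1  3  1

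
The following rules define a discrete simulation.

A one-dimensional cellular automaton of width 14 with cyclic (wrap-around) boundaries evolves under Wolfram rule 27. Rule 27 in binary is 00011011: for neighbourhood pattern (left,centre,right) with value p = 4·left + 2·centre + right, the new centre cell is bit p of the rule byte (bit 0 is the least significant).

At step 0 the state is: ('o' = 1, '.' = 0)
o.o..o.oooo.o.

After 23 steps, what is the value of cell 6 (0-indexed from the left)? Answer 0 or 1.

t=0: o.o..o.oooo.o.
t=1: ...oo..o......
t=2: oooo.oo.oooooo
t=3: .....o..o.....
t=4: ooooo.oo.ooooo
t=5: ......o..o....
t=6: oooooo.oo.oooo
t=7: .......o..o...
t=8: ooooooo.oo.ooo
t=9: ........o..o..
t=10: oooooooo.oo.oo
t=11: .........o..o.
t=12: ooooooooo.oo.o
t=13: ..........o..o
t=14: oooooooooo.oo.
t=15: o..........o..
t=16: .oooooooooo.oo
t=17: .o..........o.
t=18: o.oooooooooo.o
t=19: ..o..........o
t=20: oo.oooooooooo.
t=21: o..o..........
t=22: .oo.oooooooooo
t=23: .o..o.........

0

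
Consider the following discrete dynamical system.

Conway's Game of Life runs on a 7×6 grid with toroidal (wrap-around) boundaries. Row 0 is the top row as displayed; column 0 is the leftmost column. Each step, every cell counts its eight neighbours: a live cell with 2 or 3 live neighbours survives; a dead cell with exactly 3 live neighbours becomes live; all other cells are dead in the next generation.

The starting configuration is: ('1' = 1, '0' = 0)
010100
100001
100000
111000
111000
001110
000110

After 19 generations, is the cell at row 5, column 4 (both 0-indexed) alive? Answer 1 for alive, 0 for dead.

0

gen 0: 010100
100001
100000
111000
111000
001110
000110
gen 1: 101101
110001
000000
001001
100001
000011
000000
gen 2: 001011
011011
010001
100001
100000
100011
100100
gen 3: 001000
011000
011000
010001
010010
110010
110100
gen 4: 100100
000100
000000
010000
011010
000110
100101
gen 5: 101101
000000
000000
011000
011010
110000
101101
gen 6: 101101
000000
000000
011100
000100
000010
000100
gen 7: 001110
000000
001000
001100
000110
000110
001101
gen 8: 001010
001000
001100
001010
000000
000001
000001
gen 9: 000100
011000
011000
001000
000000
000000
000011
gen 10: 001110
010100
000100
011000
000000
000000
000010
gen 11: 001010
000000
010100
001000
000000
000000
000010
gen 12: 000100
001100
001000
001000
000000
000000
000100
gen 13: 000110
001100
011000
000000
000000
000000
000000
gen 14: 001110
010010
011100
000000
000000
000000
000000
gen 15: 001110
010010
011100
001000
000000
000000
000100
gen 16: 001010
010010
010100
011100
000000
000000
001110
gen 17: 011011
010010
110110
010100
001000
000100
001010
gen 18: 111011
000000
110111
110110
001100
001100
011011
gen 19: 001010
000000
010100
000000
000000
000000
000000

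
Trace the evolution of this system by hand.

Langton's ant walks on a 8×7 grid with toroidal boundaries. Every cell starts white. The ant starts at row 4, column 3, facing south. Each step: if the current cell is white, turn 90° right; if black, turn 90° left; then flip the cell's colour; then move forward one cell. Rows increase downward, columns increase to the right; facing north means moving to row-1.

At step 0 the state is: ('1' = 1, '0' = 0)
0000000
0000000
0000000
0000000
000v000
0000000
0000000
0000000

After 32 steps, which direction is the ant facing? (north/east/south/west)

gen 0: 0000000
0000000
0000000
0000000
000v000
0000000
0000000
0000000
gen 1: 0000000
0000000
0000000
0000000
00<1000
0000000
0000000
0000000
gen 2: 0000000
0000000
0000000
00^0000
0011000
0000000
0000000
0000000
gen 3: 0000000
0000000
0000000
001>000
0011000
0000000
0000000
0000000
gen 4: 0000000
0000000
0000000
0011000
001v000
0000000
0000000
0000000
gen 5: 0000000
0000000
0000000
0011000
0010>00
0000000
0000000
0000000
gen 6: 0000000
0000000
0000000
0011000
0010100
0000v00
0000000
0000000
gen 7: 0000000
0000000
0000000
0011000
0010100
000<100
0000000
0000000
gen 8: 0000000
0000000
0000000
0011000
001^100
0001100
0000000
0000000
gen 9: 0000000
0000000
0000000
0011000
0011>00
0001100
0000000
0000000
gen 10: 0000000
0000000
0000000
0011^00
0011000
0001100
0000000
0000000
gen 11: 0000000
0000000
0000000
00111>0
0011000
0001100
0000000
0000000
gen 12: 0000000
0000000
0000000
0011110
00110v0
0001100
0000000
0000000
gen 13: 0000000
0000000
0000000
0011110
0011<10
0001100
0000000
0000000
gen 14: 0000000
0000000
0000000
0011^10
0011110
0001100
0000000
0000000
gen 15: 0000000
0000000
0000000
001<010
0011110
0001100
0000000
0000000
gen 16: 0000000
0000000
0000000
0010010
001v110
0001100
0000000
0000000
gen 17: 0000000
0000000
0000000
0010010
0010>10
0001100
0000000
0000000
gen 18: 0000000
0000000
0000000
0010^10
0010010
0001100
0000000
0000000
gen 19: 0000000
0000000
0000000
00101>0
0010010
0001100
0000000
0000000
gen 20: 0000000
0000000
00000^0
0010100
0010010
0001100
0000000
0000000
gen 21: 0000000
0000000
000001>
0010100
0010010
0001100
0000000
0000000
gen 22: 0000000
0000000
0000011
001010v
0010010
0001100
0000000
0000000
gen 23: 0000000
0000000
0000011
00101<1
0010010
0001100
0000000
0000000
gen 24: 0000000
0000000
00000^1
0010111
0010010
0001100
0000000
0000000
gen 25: 0000000
0000000
0000<01
0010111
0010010
0001100
0000000
0000000
gen 26: 0000000
0000^00
0000101
0010111
0010010
0001100
0000000
0000000
gen 27: 0000000
00001>0
0000101
0010111
0010010
0001100
0000000
0000000
gen 28: 0000000
0000110
00001v1
0010111
0010010
0001100
0000000
0000000
gen 29: 0000000
0000110
0000<11
0010111
0010010
0001100
0000000
0000000
gen 30: 0000000
0000110
0000011
0010v11
0010010
0001100
0000000
0000000
gen 31: 0000000
0000110
0000011
00100>1
0010010
0001100
0000000
0000000
gen 32: 0000000
0000110
00000^1
0010001
0010010
0001100
0000000
0000000

north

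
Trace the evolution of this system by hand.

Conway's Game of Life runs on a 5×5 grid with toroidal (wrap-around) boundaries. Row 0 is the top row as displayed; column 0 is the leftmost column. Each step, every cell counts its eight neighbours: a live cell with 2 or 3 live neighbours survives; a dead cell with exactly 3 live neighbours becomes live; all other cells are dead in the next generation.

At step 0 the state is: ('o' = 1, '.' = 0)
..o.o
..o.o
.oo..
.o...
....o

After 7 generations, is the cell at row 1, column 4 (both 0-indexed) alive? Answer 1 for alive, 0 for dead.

step 0: ..o.o
..o.o
.oo..
.o...
....o
step 1: o...o
o.o..
oooo.
ooo..
o..o.
step 2: o..o.
..o..
...o.
.....
..oo.
step 3: .o.oo
..ooo
.....
..oo.
..ooo
step 4: .o...
o.o.o
....o
..o.o
oo...
step 5: ..o.o
oo.oo
.o..o
.o.oo
ooo..
step 6: .....
.o...
.o...
...oo
.....
step 7: .....
.....
o.o..
.....
.....

0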